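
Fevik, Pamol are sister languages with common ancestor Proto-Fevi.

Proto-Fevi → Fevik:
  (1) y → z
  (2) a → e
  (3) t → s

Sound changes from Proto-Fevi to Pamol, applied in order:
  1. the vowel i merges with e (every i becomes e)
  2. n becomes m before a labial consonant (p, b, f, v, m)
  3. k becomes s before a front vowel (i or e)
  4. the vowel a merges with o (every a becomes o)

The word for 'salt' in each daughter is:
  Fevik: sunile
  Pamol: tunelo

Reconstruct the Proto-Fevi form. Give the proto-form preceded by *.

*tunila

Position 1: Fevik has s, Pamol has t. Pamol preserves t here (none of its changes turn any other segment into t), so the proto-segment is *t.
Position 4: Fevik has i, Pamol has e. Fevik preserves i here (none of its changes turn any other segment into i), so the proto-segment is *i.
Verify the candidate proto-form against each daughter:
Fevik: start from *tunila.
  rule 1: no change — tunila
  rule 2 (vowel merger): tunila → tunile
  rule 3 (unconditioned shift): tunile → sunile
  ⇒ Fevik sunile
Pamol: *tunila
  tunila → tunela   [vowel merger]
  tunela (rule 2 does not apply)
  tunela (rule 3 does not apply)
  tunela → tunelo   [vowel merger]
  giving Pamol tunelo.
No other proto-form is consistent with every reflex, so the reconstruction is *tunila.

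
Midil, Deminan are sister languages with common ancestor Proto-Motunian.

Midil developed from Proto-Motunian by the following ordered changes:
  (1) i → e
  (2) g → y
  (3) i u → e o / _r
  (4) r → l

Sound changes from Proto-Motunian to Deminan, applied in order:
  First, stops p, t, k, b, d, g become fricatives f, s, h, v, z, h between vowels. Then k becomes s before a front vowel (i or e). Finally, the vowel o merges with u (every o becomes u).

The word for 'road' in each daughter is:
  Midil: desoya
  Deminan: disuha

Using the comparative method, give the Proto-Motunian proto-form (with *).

Position 2: Midil has e, Deminan has i. Deminan preserves i here (none of its changes turn any other segment into i), so the proto-segment is *i.
Position 5: Midil has y, Deminan has h. Taking the neighbouring segments as reconstructed: Midil y could go back to *g or *y; Deminan h could go back to *k or *g or *h — the one source consistent with every daughter is *g.
Position 4: Midil has o, Deminan has u. Taking the neighbouring segments as reconstructed: Midil o can only go back to *o; Deminan u could go back to *o or *u — the one source consistent with every daughter is *o.
The remaining positions agree across the daughters. Check the candidate against every language:
Midil: *disoga
  disoga → desoga   [vowel merger]
  desoga → desoya   [unconditioned shift]
  desoya (rule 3 does not apply)
  desoya (rule 4 does not apply)
  giving Midil desoya.
Deminan: start from *disoga.
  rule 1 (intervocalic lenition): disoga → disoha
  rule 2: no change — disoha
  rule 3 (vowel merger): disoha → disuha
  ⇒ Deminan disuha
Only *disoga yields all of Midil desoya, Deminan disuha.

*disoga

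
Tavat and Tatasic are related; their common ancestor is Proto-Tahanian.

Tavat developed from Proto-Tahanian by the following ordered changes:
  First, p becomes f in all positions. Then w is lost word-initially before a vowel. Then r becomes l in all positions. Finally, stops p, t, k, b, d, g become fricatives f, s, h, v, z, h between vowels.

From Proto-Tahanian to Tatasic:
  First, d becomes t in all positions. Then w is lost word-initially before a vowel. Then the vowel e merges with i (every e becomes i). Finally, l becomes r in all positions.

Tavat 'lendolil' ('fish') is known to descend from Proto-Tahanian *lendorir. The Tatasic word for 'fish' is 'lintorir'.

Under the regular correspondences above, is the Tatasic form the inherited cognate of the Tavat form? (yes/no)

no

Derive the expected Tatasic reflex of *lendorir:
Tatasic: start from *lendorir.
  rule 1 (unconditioned shift): lendorir → lentorir
  rule 2: no change — lentorir
  rule 3 (vowel merger): lentorir → lintorir
  rule 4 (unconditioned shift): lintorir → rintorir
  ⇒ Tatasic rintorir
The regular Tatasic reflex would be 'rintorir', but the attested form is 'lintorir'. The correspondence is irregular, so they are not cognates (the Tatasic form has a different source).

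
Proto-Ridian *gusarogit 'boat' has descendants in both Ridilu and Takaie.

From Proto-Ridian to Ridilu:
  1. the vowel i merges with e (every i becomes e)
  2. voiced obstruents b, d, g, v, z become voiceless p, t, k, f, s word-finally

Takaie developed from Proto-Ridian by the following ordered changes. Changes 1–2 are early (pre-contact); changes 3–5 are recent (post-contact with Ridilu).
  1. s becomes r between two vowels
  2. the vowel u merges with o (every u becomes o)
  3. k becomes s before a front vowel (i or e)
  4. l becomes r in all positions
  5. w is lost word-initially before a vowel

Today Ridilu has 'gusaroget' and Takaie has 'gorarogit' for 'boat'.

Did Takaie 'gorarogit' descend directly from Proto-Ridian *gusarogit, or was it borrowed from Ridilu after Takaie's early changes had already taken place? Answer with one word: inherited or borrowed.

If inherited, *gusarogit would pass through all of Takaie's changes:
Takaie: *gusarogit
  gusarogit → gurarogit   [rhotacism]
  gurarogit → gorarogit   [vowel merger]
  gorarogit (rule 3 does not apply)
  gorarogit (rule 4 does not apply)
  gorarogit (rule 5 does not apply)
  giving Takaie gorarogit.
If borrowed from Ridilu 'gusaroget' after the early changes, it would undergo only the recent ones:
  rule 3 (palatalisation): no change (gusaroget)
  rule 4 (unconditioned shift): no change (gusaroget)
  rule 5 (glide loss): no change (gusaroget)
  ⇒ as a loan: gusaroget
Takaie 'gorarogit' matches the inherited outcome exactly, so it is an inherited cognate, not a loan.

inherited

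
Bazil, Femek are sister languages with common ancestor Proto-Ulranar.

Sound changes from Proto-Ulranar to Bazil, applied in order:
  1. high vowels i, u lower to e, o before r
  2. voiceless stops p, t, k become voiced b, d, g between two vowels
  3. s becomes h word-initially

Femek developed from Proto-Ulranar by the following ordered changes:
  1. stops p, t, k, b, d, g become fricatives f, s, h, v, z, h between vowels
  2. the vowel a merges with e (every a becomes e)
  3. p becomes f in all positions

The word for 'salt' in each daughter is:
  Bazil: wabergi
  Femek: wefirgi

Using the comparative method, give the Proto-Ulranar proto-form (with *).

*wapirgi

Position 4: Bazil has e, Femek has i. Femek preserves i here (none of its changes turn any other segment into i), so the proto-segment is *i.
Position 3: Bazil has b, Femek has f. Taking the neighbouring segments as reconstructed: Bazil b could go back to *p or *b; Femek f could go back to *p or *f — the one source consistent with every daughter is *p.
This points to *wapirgi. Verify forward in each daughter:
Bazil: start from *wapirgi.
  rule 1 (pre-rhotic lowering): wapirgi → wapergi
  rule 2 (intervocalic voicing): wapergi → wabergi
  rule 3: no change — wabergi
  ⇒ Bazil wabergi
Femek: start from *wapirgi.
  rule 1 (intervocalic lenition): wapirgi → wafirgi
  rule 2 (vowel merger): wafirgi → wefirgi
  rule 3: no change — wefirgi
  ⇒ Femek wefirgi
Only *wapirgi yields all of Bazil wabergi, Femek wefirgi.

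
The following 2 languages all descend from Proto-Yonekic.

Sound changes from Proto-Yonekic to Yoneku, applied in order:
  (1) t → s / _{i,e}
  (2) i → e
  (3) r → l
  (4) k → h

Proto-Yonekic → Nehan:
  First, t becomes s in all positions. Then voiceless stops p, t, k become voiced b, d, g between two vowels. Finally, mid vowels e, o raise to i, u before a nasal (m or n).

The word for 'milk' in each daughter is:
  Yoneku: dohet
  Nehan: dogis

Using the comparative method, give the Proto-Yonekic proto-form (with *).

*dokit

Position 5: Yoneku has t, Nehan has s. Yoneku preserves t here (none of its changes turn any other segment into t), so the proto-segment is *t.
Position 4: Yoneku has e, Nehan has i. Taking the neighbouring segments as reconstructed: Yoneku e could go back to *e or *i; Nehan i can only go back to *i — the one source consistent with every daughter is *i.
Position 3: Yoneku has h, Nehan has g. Taking the neighbouring segments as reconstructed: Yoneku h could go back to *k or *h; Nehan g could go back to *k or *g — the one source consistent with every daughter is *k.
Continuing position by position gives *dokit; check it forward:
Yoneku: *dokit
  dokit (rule 1 does not apply)
  dokit → doket   [vowel merger]
  doket (rule 3 does not apply)
  doket → dohet   [unconditioned shift]
  giving Yoneku dohet.
Nehan: *dokit > dokis > dogis  (by unconditioned shift, intervocalic voicing)
No other proto-form is consistent with every reflex, so the reconstruction is *dokit.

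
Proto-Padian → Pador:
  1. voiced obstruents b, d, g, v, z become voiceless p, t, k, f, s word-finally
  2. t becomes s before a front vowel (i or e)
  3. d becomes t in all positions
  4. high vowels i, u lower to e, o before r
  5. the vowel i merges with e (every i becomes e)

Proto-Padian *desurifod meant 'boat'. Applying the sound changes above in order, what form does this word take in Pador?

Pador: *desurifod
  desurifod → desurifot   [final devoicing]
  desurifot (rule 2 does not apply)
  desurifot → tesurifot   [unconditioned shift]
  tesurifot → tesorifot   [pre-rhotic lowering]
  tesorifot → tesorefot   [vowel merger]
  giving Pador tesorefot.

tesorefot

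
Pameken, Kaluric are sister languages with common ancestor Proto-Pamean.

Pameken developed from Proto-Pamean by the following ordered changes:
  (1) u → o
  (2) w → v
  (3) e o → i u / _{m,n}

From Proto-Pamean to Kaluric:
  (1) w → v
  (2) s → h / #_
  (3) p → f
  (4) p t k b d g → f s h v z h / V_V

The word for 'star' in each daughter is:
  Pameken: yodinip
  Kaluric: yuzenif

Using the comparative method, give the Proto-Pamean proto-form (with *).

*yudenip

Position 3: Pameken has d, Kaluric has z. Pameken preserves d here (none of its changes turn any other segment into d), so the proto-segment is *d.
Position 7: Pameken has p, Kaluric has f. Pameken preserves p here (none of its changes turn any other segment into p), so the proto-segment is *p.
Position 2: Pameken has o, Kaluric has u. Kaluric preserves u here (none of its changes turn any other segment into u), so the proto-segment is *u.
Continuing position by position gives *yudenip; check it forward:
Pameken: *yudenip
  yudenip → yodenip   [vowel merger]
  yodenip (rule 2 does not apply)
  yodenip → yodinip   [pre-nasal raising]
  giving Pameken yodinip.
Kaluric: start from *yudenip.
  rule 1: no change — yudenip
  rule 2: no change — yudenip
  rule 3 (unconditioned shift): yudenip → yudenif
  rule 4 (intervocalic lenition): yudenif → yuzenif
  ⇒ Kaluric yuzenif
Only *yudenip yields all of Pameken yodinip, Kaluric yuzenif.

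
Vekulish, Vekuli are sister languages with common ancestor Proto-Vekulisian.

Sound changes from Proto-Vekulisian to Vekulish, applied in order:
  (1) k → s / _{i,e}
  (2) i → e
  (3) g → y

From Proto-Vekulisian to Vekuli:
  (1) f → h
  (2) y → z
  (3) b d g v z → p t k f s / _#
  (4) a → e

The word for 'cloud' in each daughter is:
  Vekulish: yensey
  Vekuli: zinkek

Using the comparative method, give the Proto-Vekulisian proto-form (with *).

*yinkeg

Position 6: Vekulish has y, Vekuli has k. Taking the neighbouring segments as reconstructed: Vekulish y could go back to *g or *y; Vekuli k could go back to *k or *g — the one source consistent with every daughter is *g.
Position 4: Vekulish has s, Vekuli has k. Taking the neighbouring segments as reconstructed: Vekulish s could go back to *k or *s; Vekuli k can only go back to *k — the one source consistent with every daughter is *k.
Position 1: Vekulish has y, Vekuli has z. Taking the neighbouring segments as reconstructed: Vekulish y could go back to *g or *y; Vekuli z could go back to *z or *y — the one source consistent with every daughter is *y.
Continuing position by position gives *yinkeg; check it forward:
Vekulish: *yinkeg
  yinkeg → yinseg   [palatalisation]
  yinseg → yenseg   [vowel merger]
  yenseg → yensey   [unconditioned shift]
  giving Vekulish yensey.
Vekuli: *yinkeg
  yinkeg (rule 1 does not apply)
  yinkeg → zinkeg   [unconditioned shift]
  zinkeg → zinkek   [final devoicing]
  zinkek (rule 4 does not apply)
  giving Vekuli zinkek.
Only *yinkeg yields all of Vekulish yensey, Vekuli zinkek.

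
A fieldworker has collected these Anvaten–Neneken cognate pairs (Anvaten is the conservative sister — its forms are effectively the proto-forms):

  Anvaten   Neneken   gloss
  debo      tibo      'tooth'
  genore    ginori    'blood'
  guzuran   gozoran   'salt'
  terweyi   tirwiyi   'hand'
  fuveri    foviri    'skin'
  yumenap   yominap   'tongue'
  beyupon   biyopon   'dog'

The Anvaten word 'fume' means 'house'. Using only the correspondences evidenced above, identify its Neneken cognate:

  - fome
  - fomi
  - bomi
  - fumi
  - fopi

yumenap ~ yominap — Anvaten u corresponds to Neneken o after a consonant, before a nasal.
genore ~ ginori — Anvaten e corresponds to Neneken i word-finally.
Applying these to Anvaten 'fume':
  fume → fome   (u→o after a consonant, before a nasal)
  fome → fomi   (e→i word-finally)
So the Neneken cognate is 'fomi'.

fomi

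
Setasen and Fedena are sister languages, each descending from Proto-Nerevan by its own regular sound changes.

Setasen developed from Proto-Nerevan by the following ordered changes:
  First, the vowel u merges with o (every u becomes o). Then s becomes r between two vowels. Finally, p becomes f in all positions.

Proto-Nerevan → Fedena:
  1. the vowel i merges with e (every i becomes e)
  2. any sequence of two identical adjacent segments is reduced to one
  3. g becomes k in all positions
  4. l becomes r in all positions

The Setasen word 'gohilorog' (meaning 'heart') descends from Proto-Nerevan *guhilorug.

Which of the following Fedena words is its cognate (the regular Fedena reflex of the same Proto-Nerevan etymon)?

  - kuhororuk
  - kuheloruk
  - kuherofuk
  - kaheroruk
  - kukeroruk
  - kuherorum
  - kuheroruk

kuheroruk

Fedena: *guhilorug
  guhilorug → guhelorug   [vowel merger]
  guhelorug (rule 2 does not apply)
  guhelorug → kuheloruk   [unconditioned shift]
  kuheloruk → kuheroruk   [unconditioned shift]
  giving Fedena kuheroruk.
Only 'kuheroruk' matches the regular Fedena development of *guhilorug.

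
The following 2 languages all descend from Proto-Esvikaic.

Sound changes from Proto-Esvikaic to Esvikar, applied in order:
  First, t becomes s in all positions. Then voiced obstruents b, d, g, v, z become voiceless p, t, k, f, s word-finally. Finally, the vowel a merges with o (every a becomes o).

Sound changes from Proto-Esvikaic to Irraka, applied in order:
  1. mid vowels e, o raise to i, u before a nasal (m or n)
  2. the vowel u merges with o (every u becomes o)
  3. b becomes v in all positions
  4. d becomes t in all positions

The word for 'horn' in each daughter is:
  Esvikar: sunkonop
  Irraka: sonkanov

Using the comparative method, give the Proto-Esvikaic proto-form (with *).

Position 8: Esvikar has p, Irraka has v. Taking the neighbouring segments as reconstructed: Esvikar p could go back to *p or *b; Irraka v could go back to *b or *v — the one source consistent with every daughter is *b.
Position 2: Esvikar has u, Irraka has o. Esvikar preserves u here (none of its changes turn any other segment into u), so the proto-segment is *u.
Position 5: Esvikar has o, Irraka has a. Irraka preserves a here (none of its changes turn any other segment into a), so the proto-segment is *a.
This points to *sunkanob. Verify forward in each daughter:
Esvikar: start from *sunkanob.
  rule 1: no change — sunkanob
  rule 2 (final devoicing): sunkanob → sunkanop
  rule 3 (vowel merger): sunkanop → sunkonop
  ⇒ Esvikar sunkonop
Irraka: *sunkanob > sonkanob > sonkanov  (by vowel merger, unconditioned shift)
*sunkanob is the unique common source.

*sunkanob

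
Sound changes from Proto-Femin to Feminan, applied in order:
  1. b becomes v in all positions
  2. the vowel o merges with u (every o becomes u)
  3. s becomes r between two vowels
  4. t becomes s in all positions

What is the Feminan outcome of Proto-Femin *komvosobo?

kumvuruvu

Feminan: start from *komvosobo.
  rule 1 (unconditioned shift): komvosobo → komvosovo
  rule 2 (vowel merger): komvosovo → kumvusuvu
  rule 3 (rhotacism): kumvusuvu → kumvuruvu
  rule 4: no change — kumvuruvu
  ⇒ Feminan kumvuruvu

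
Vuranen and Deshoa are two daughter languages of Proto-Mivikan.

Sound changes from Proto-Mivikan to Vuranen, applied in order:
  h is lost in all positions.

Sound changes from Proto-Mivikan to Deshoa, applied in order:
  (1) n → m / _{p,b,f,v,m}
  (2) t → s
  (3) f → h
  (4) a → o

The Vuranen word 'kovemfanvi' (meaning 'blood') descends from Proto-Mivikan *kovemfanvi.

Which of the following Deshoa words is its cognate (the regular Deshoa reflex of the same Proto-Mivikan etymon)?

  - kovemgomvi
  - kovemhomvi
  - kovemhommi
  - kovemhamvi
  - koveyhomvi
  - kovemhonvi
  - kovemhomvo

kovemhomvi

Deshoa: start from *kovemfanvi.
  rule 1 (nasal place assimilation): kovemfanvi → kovemfamvi
  rule 2: no change — kovemfamvi
  rule 3 (unconditioned shift): kovemfamvi → kovemhamvi
  rule 4 (vowel merger): kovemhamvi → kovemhomvi
  ⇒ Deshoa kovemhomvi
Among the options, 'kovemhomvi' alone shows every Deshoa change applied in order.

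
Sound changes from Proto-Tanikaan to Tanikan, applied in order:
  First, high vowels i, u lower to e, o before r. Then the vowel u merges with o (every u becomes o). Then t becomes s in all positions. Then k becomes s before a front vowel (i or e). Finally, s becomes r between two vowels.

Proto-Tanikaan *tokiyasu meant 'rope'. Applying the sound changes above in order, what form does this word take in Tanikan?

Tanikan: start from *tokiyasu.
  rule 1: no change — tokiyasu
  rule 2 (vowel merger): tokiyasu → tokiyaso
  rule 3 (unconditioned shift): tokiyaso → sokiyaso
  rule 4 (palatalisation): sokiyaso → sosiyaso
  rule 5 (rhotacism): sosiyaso → soriyaro
  ⇒ Tanikan soriyaro

soriyaro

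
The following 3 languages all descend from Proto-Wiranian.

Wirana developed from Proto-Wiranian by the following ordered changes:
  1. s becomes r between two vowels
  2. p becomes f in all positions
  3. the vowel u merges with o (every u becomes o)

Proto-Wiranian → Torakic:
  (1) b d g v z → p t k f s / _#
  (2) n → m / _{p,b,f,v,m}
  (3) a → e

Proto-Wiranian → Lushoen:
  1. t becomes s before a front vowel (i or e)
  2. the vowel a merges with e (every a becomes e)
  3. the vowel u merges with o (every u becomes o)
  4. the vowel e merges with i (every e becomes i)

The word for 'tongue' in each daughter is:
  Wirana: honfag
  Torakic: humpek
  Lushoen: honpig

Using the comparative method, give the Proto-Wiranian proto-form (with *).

*hunpag

Position 5: Wirana has a, Torakic has e, Lushoen has i. Wirana preserves a here (none of its changes turn any other segment into a), so the proto-segment is *a.
Position 6: Wirana has g, Torakic has k, Lushoen has g. Wirana preserves g here (none of its changes turn any other segment into g), so the proto-segment is *g.
Position 2: Wirana has o, Torakic has u, Lushoen has o. Torakic preserves u here (none of its changes turn any other segment into u), so the proto-segment is *u.
Verify the candidate proto-form against each daughter:
Wirana: *hunpag > hunfag > honfag  (by unconditioned shift, vowel merger)
Torakic: *hunpag > hunpak > humpak > humpek  (by final devoicing, nasal place assimilation, vowel merger)
Lushoen: *hunpag
  hunpag (rule 1 does not apply)
  hunpag → hunpeg   [vowel merger]
  hunpeg → honpeg   [vowel merger]
  honpeg → honpig   [vowel merger]
  giving Lushoen honpig.
No other proto-form is consistent with every reflex, so the reconstruction is *hunpag.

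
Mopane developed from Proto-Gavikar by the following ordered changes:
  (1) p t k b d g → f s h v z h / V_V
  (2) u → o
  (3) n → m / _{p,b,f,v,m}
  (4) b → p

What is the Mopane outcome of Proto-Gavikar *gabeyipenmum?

gaveyifemmom

Mopane: *gabeyipenmum > gaveyifenmum > gaveyifenmom > gaveyifemmom  (by intervocalic lenition, vowel merger, nasal place assimilation)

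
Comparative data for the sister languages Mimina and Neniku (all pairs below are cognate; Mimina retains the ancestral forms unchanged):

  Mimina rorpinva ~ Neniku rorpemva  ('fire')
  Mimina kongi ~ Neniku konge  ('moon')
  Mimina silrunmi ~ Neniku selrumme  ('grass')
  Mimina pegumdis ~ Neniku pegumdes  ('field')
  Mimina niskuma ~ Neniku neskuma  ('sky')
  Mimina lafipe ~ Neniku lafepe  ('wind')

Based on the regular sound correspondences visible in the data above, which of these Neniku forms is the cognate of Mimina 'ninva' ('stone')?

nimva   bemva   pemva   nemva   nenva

nemva

rorpinva ~ rorpemva — Mimina i corresponds to Neniku e after a consonant, before a nasal.
rorpinva ~ rorpemva — Mimina n corresponds to Neniku m after a vowel, before a labial obstruent.
Applying these to Mimina 'ninva':
  ninva → nenva   (i→e after a consonant, before a nasal)
  nenva → nemva   (n→m after a vowel, before a labial obstruent)
So the Neniku cognate is 'nemva'.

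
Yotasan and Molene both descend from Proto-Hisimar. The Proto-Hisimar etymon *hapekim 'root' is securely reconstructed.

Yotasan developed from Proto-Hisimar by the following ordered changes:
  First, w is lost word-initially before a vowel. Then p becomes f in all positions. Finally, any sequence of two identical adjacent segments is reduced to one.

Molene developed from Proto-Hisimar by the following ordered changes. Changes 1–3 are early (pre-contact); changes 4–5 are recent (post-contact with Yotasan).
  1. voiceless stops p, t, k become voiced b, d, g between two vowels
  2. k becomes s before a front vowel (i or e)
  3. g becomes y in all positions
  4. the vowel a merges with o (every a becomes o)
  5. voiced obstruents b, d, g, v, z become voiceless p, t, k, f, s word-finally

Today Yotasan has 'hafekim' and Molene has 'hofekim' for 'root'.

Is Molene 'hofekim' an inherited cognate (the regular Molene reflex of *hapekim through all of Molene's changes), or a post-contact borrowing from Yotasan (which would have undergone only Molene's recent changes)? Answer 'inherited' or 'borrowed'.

borrowed

If inherited, *hapekim would pass through all of Molene's changes:
Molene: *hapekim
  hapekim → habegim   [intervocalic voicing]
  habegim (rule 2 does not apply)
  habegim → habeyim   [unconditioned shift]
  habeyim → hobeyim   [vowel merger]
  hobeyim (rule 5 does not apply)
  giving Molene hobeyim.
If borrowed from Yotasan 'hafekim' after the early changes, it would undergo only the recent ones:
  rule 4 (vowel merger): hafekim → hofekim
  rule 5 (final devoicing): no change (hofekim)
  ⇒ as a loan: hofekim
Molene 'hofekim' matches the loan outcome 'hofekim', not the inherited 'hobeyim' — it skipped the early Molene changes, so it was borrowed from Yotasan.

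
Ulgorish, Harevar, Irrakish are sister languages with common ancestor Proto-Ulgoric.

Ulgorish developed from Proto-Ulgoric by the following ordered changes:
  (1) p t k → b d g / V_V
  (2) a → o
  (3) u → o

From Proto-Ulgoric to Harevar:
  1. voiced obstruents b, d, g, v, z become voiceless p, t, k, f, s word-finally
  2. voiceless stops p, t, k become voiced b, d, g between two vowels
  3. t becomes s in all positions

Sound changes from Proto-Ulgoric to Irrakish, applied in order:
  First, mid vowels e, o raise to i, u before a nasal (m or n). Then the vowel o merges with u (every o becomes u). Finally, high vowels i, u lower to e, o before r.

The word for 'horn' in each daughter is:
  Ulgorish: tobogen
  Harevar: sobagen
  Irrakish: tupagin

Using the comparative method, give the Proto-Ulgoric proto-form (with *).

Position 1: Ulgorish has t, Harevar has s, Irrakish has t. Ulgorish preserves t here (none of its changes turn any other segment into t), so the proto-segment is *t.
Position 2: Ulgorish has o, Harevar has o, Irrakish has u. Harevar preserves o here (none of its changes turn any other segment into o), so the proto-segment is *o.
This points to *topagen. Verify forward in each daughter:
Ulgorish: start from *topagen.
  rule 1 (intervocalic voicing): topagen → tobagen
  rule 2 (vowel merger): tobagen → tobogen
  rule 3: no change — tobogen
  ⇒ Ulgorish tobogen
Harevar: start from *topagen.
  rule 1: no change — topagen
  rule 2 (intervocalic voicing): topagen → tobagen
  rule 3 (unconditioned shift): tobagen → sobagen
  ⇒ Harevar sobagen
Irrakish: start from *topagen.
  rule 1 (pre-nasal raising): topagen → topagin
  rule 2 (vowel merger): topagin → tupagin
  rule 3: no change — tupagin
  ⇒ Irrakish tupagin
Only *topagen yields all of Ulgorish tobogen, Harevar sobagen, Irrakish tupagin.

*topagen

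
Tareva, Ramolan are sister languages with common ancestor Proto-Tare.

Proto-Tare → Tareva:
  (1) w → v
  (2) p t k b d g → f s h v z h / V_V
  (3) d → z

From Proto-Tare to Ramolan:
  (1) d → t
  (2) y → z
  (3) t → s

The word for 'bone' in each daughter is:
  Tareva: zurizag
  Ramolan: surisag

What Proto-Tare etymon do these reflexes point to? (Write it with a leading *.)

*duridag

Position 1: Tareva has z, Ramolan has s. Taking the neighbouring segments as reconstructed: Tareva z could go back to *d or *z; Ramolan s could go back to *t or *d or *s — the one source consistent with every daughter is *d.
Position 5: Tareva has z, Ramolan has s. Taking the neighbouring segments as reconstructed: Tareva z could go back to *d or *z; Ramolan s could go back to *t or *d or *s — the one source consistent with every daughter is *d.
Verify the candidate proto-form against each daughter:
Tareva: start from *duridag.
  rule 1: no change — duridag
  rule 2 (intervocalic lenition): duridag → durizag
  rule 3 (unconditioned shift): durizag → zurizag
  ⇒ Tareva zurizag
Ramolan: *duridag
  duridag → turitag   [unconditioned shift]
  turitag (rule 2 does not apply)
  turitag → surisag   [unconditioned shift]
  giving Ramolan surisag.
Only *duridag yields all of Tareva zurizag, Ramolan surisag.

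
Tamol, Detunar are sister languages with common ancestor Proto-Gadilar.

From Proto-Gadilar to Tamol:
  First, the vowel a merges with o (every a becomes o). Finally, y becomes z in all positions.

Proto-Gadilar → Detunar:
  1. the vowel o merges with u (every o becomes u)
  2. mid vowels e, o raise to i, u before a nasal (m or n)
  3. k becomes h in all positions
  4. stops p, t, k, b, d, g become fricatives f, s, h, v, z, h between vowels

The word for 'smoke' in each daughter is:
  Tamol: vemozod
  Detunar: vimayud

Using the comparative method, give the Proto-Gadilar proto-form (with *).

*vemayod

Position 6: Tamol has o, Detunar has u. Taking the neighbouring segments as reconstructed: Tamol o could go back to *a or *o; Detunar u could go back to *o or *u — the one source consistent with every daughter is *o.
Position 4: Tamol has o, Detunar has a. Detunar preserves a here (none of its changes turn any other segment into a), so the proto-segment is *a.
Position 2: Tamol has e, Detunar has i. Tamol preserves e here (none of its changes turn any other segment into e), so the proto-segment is *e.
Continuing position by position gives *vemayod; check it forward:
Tamol: start from *vemayod.
  rule 1 (vowel merger): vemayod → vemoyod
  rule 2 (unconditioned shift): vemoyod → vemozod
  ⇒ Tamol vemozod
Detunar: start from *vemayod.
  rule 1 (vowel merger): vemayod → vemayud
  rule 2 (pre-nasal raising): vemayud → vimayud
  rule 3: no change — vimayud
  rule 4: no change — vimayud
  ⇒ Detunar vimayud
Only *vemayod yields all of Tamol vemozod, Detunar vimayud.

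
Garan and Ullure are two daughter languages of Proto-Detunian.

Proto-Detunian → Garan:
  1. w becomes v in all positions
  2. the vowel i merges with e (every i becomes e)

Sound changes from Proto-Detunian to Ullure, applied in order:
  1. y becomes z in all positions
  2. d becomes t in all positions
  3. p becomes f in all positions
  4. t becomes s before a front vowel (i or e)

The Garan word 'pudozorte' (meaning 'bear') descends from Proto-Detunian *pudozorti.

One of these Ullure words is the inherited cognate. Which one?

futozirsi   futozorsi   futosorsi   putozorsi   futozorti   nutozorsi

futozorsi

Ullure: *pudozorti
  pudozorti (rule 1 does not apply)
  pudozorti → putozorti   [unconditioned shift]
  putozorti → futozorti   [unconditioned shift]
  futozorti → futozorsi   [palatalisation]
  giving Ullure futozorsi.
Only 'futozorsi' matches the regular Ullure development of *pudozorti.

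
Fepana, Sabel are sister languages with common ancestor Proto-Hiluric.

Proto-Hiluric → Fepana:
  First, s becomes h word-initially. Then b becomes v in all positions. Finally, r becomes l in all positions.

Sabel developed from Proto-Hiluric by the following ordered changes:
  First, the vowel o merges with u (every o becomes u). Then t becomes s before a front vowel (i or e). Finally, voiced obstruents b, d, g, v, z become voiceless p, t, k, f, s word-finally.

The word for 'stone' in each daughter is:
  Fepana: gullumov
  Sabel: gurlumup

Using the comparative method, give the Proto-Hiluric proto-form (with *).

*gurlumob

Position 8: Fepana has v, Sabel has p. Taking the neighbouring segments as reconstructed: Fepana v could go back to *b or *v; Sabel p could go back to *p or *b — the one source consistent with every daughter is *b.
Position 3: Fepana has l, Sabel has r. Sabel preserves r here (none of its changes turn any other segment into r), so the proto-segment is *r.
This points to *gurlumob. Verify forward in each daughter:
Fepana: start from *gurlumob.
  rule 1: no change — gurlumob
  rule 2 (unconditioned shift): gurlumob → gurlumov
  rule 3 (unconditioned shift): gurlumov → gullumov
  ⇒ Fepana gullumov
Sabel: start from *gurlumob.
  rule 1 (vowel merger): gurlumob → gurlumub
  rule 2: no change — gurlumub
  rule 3 (final devoicing): gurlumub → gurlumup
  ⇒ Sabel gurlumup
No other proto-form is consistent with every reflex, so the reconstruction is *gurlumob.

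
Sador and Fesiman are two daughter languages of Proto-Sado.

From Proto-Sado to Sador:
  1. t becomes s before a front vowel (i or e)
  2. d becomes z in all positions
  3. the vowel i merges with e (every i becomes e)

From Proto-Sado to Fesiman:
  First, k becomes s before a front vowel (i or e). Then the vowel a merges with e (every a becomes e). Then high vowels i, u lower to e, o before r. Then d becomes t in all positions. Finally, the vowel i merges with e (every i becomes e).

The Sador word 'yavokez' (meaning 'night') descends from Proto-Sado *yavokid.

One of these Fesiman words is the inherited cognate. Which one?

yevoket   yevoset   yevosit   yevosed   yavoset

Fesiman: *yavokid > yavosid > yevosid > yevosit > yevoset  (by palatalisation, vowel merger, unconditioned shift, vowel merger)
The other candidates each miss or misapply at least one Fesiman change.

yevoset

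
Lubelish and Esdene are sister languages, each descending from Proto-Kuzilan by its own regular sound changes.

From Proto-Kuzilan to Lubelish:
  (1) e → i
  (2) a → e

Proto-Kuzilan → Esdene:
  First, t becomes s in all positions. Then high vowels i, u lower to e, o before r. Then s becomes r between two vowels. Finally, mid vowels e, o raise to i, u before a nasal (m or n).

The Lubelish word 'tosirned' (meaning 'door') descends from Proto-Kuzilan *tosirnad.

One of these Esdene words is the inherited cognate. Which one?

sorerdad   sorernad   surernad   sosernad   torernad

sorernad

Esdene: *tosirnad > sosirnad > sosernad > sorernad  (by unconditioned shift, pre-rhotic lowering, rhotacism)
The other candidates each miss or misapply at least one Esdene change.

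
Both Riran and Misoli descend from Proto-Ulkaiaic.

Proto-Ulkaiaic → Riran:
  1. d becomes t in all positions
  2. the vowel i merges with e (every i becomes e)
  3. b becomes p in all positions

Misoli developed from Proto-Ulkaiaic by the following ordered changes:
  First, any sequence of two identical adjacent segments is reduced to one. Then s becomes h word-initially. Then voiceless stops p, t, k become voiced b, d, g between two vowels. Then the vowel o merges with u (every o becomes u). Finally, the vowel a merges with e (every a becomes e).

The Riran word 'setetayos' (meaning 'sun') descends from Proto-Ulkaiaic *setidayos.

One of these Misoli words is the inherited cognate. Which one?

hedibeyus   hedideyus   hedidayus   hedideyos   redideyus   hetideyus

Misoli: *setidayos
  setidayos (rule 1 does not apply)
  setidayos → hetidayos   [debuccalisation]
  hetidayos → hedidayos   [intervocalic voicing]
  hedidayos → hedidayus   [vowel merger]
  hedidayus → hedideyus   [vowel merger]
  giving Misoli hedideyus.
The other candidates each miss or misapply at least one Misoli change.

hedideyus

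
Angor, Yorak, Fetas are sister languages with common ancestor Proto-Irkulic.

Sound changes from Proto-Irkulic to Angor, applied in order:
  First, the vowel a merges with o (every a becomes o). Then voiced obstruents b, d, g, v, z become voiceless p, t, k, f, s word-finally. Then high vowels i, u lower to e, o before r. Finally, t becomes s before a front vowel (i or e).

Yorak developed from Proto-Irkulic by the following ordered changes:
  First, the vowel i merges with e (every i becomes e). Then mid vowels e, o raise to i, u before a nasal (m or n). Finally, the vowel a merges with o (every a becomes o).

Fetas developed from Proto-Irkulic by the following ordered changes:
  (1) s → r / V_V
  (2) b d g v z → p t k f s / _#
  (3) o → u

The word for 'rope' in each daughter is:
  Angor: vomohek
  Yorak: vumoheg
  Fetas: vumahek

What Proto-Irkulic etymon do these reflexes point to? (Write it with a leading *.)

Position 7: Angor has k, Yorak has g, Fetas has k. Yorak preserves g here (none of its changes turn any other segment into g), so the proto-segment is *g.
Position 4: Angor has o, Yorak has o, Fetas has a. Fetas preserves a here (none of its changes turn any other segment into a), so the proto-segment is *a.
Position 2: Angor has o, Yorak has u, Fetas has u. Taking the neighbouring segments as reconstructed: Angor o could go back to *a or *o; Yorak u could go back to *o or *u; Fetas u could go back to *o or *u — the one source consistent with every daughter is *o.
Verify the candidate proto-form against each daughter:
Angor: *vomaheg
  vomaheg → vomoheg   [vowel merger]
  vomoheg → vomohek   [final devoicing]
  vomohek (rule 3 does not apply)
  vomohek (rule 4 does not apply)
  giving Angor vomohek.
Yorak: *vomaheg
  vomaheg (rule 1 does not apply)
  vomaheg → vumaheg   [pre-nasal raising]
  vumaheg → vumoheg   [vowel merger]
  giving Yorak vumoheg.
Fetas: *vomaheg > vomahek > vumahek  (by final devoicing, vowel merger)
No other proto-form is consistent with every reflex, so the reconstruction is *vomaheg.

*vomaheg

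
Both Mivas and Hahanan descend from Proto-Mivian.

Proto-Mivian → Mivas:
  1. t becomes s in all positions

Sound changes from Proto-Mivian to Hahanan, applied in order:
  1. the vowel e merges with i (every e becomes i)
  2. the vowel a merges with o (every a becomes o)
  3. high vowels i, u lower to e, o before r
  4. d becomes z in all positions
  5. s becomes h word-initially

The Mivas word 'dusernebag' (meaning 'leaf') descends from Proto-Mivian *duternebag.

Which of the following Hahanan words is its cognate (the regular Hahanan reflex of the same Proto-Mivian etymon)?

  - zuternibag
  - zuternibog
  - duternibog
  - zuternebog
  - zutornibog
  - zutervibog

Hahanan: *duternebag > dutirnibag > dutirnibog > duternibog > zuternibog  (by vowel merger, vowel merger, pre-rhotic lowering, unconditioned shift)
Among the options, 'zuternibog' alone shows every Hahanan change applied in order.

zuternibog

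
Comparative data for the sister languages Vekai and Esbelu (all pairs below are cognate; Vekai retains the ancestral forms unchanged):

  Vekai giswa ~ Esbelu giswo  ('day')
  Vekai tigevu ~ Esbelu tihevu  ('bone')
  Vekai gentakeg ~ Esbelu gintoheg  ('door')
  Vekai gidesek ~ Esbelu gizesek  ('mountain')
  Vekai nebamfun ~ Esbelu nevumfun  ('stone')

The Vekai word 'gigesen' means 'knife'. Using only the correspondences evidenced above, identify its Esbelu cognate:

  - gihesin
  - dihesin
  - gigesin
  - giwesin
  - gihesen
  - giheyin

tigevu ~ tihevu — Vekai g corresponds to Esbelu h between vowels (before a front vowel).
gentakeg ~ gintoheg — Vekai e corresponds to Esbelu i after a consonant, before a nasal.
Applying these to Vekai 'gigesen':
  gigesen → gihesen   (g→h between vowels (before a front vowel))
  gihesen → gihesin   (e→i after a consonant, before a nasal)
So the Esbelu cognate is 'gihesin'.

gihesin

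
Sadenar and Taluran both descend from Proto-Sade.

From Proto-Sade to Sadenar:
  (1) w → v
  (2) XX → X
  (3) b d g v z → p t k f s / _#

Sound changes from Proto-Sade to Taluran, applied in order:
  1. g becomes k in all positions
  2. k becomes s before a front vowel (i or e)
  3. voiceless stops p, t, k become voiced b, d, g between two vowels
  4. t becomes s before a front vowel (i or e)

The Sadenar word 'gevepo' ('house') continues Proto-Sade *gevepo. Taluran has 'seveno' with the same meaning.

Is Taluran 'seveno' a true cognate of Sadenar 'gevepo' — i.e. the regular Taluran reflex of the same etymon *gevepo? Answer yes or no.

no

Derive the expected Taluran reflex of *gevepo:
Taluran: *gevepo
  gevepo → kevepo   [unconditioned shift]
  kevepo → sevepo   [palatalisation]
  sevepo → sevebo   [intervocalic voicing]
  sevebo (rule 4 does not apply)
  giving Taluran sevebo.
The regular Taluran reflex would be 'sevebo', but the attested form is 'seveno'. The correspondence is irregular, so they are not cognates (the Taluran form has a different source).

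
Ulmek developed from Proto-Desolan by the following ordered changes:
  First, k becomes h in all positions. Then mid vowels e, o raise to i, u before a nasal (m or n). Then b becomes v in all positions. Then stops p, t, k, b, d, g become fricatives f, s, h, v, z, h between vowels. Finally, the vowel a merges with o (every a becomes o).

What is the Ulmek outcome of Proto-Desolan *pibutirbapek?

pivusirvofeh

Ulmek: *pibutirbapek
  pibutirbapek → pibutirbapeh   [unconditioned shift]
  pibutirbapeh (rule 2 does not apply)
  pibutirbapeh → pivutirvapeh   [unconditioned shift]
  pivutirvapeh → pivusirvafeh   [intervocalic lenition]
  pivusirvafeh → pivusirvofeh   [vowel merger]
  giving Ulmek pivusirvofeh.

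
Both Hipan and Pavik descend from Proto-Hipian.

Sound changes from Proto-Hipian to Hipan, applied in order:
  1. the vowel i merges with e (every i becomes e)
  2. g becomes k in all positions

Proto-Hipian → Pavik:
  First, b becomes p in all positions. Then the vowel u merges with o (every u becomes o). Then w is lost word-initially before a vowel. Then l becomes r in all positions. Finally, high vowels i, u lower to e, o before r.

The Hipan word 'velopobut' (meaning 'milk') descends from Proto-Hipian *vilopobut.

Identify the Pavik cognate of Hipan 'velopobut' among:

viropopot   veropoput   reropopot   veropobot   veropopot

veropopot

Pavik: start from *vilopobut.
  rule 1 (unconditioned shift): vilopobut → vilopoput
  rule 2 (vowel merger): vilopoput → vilopopot
  rule 3: no change — vilopopot
  rule 4 (unconditioned shift): vilopopot → viropopot
  rule 5 (pre-rhotic lowering): viropopot → veropopot
  ⇒ Pavik veropopot
The other candidates each miss or misapply at least one Pavik change.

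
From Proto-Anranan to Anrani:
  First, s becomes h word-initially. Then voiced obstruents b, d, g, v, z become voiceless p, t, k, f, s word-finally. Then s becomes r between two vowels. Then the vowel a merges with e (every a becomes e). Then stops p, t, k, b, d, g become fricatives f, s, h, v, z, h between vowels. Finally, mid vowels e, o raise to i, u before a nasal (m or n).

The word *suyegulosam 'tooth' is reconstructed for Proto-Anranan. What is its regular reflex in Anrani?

huyehulorim

Anrani: *suyegulosam
  suyegulosam → huyegulosam   [debuccalisation]
  huyegulosam (rule 2 does not apply)
  huyegulosam → huyeguloram   [rhotacism]
  huyeguloram → huyegulorem   [vowel merger]
  huyegulorem → huyehulorem   [intervocalic lenition]
  huyehulorem → huyehulorim   [pre-nasal raising]
  giving Anrani huyehulorim.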